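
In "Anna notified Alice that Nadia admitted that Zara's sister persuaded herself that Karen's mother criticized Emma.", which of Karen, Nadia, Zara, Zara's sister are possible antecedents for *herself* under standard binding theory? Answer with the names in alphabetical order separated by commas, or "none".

Zara's sister

*herself* is a reflexive; Principle A requires it to be bound within its binding domain — the clause headed by 'persuaded'.
— Karen: possessor inside the subject DP of the clause headed by 'criticized'; does not c-command the reflexive — cannot bind it (Principle A).
— Nadia: subject of the clause headed by 'admitted'; c-commands the reflexive but lies outside its binding domain — cannot bind it (Principle A).
— Zara: possessor inside the subject DP of the clause headed by 'persuaded'; does not c-command the reflexive — cannot bind it (Principle A).
— Zara's sister: subject of the clause headed by 'persuaded'; c-commands the reflexive within its binding domain — allowed (Principle A).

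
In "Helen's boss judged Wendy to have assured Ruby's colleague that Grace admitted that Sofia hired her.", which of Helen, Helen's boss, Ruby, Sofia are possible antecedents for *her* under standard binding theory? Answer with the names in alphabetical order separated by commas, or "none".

*her* is a pronoun; Principle B requires it to be free in its binding domain — the clause headed by 'hired'.
— Helen: possessor inside the subject DP of the matrix clause; does not c-command the pronoun — Principle B does not apply; allowed.
— Helen's boss: subject of the matrix clause; c-commands the pronoun but lies outside its binding domain — allowed.
— Ruby: possessor inside the object DP of the clause headed by 'assured'; does not c-command the pronoun — Principle B does not apply; allowed.
— Sofia: subject of the clause headed by 'hired'; c-commands the pronoun within its binding domain — blocked (Principle B).

Helen, Helen's boss, Ruby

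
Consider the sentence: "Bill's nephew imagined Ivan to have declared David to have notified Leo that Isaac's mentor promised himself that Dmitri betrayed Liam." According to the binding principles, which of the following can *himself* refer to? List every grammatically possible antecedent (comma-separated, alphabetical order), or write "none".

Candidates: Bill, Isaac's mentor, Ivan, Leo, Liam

*himself* is a reflexive; Principle A requires it to be bound within its binding domain — the clause headed by 'promised'.
— Bill: possessor inside the subject DP of the matrix clause; does not c-command the reflexive — cannot bind it (Principle A).
— Isaac's mentor: subject of the clause headed by 'promised'; c-commands the reflexive within its binding domain — allowed (Principle A).
— Ivan: subject of the clause headed by 'declared'; c-commands the reflexive but lies outside its binding domain — cannot bind it (Principle A).
— Leo: object of the clause headed by 'notified'; c-commands the reflexive but lies outside its binding domain — cannot bind it (Principle A).
— Liam: object of the clause headed by 'betrayed'; does not c-command the reflexive — cannot bind it (Principle A).

Isaac's mentor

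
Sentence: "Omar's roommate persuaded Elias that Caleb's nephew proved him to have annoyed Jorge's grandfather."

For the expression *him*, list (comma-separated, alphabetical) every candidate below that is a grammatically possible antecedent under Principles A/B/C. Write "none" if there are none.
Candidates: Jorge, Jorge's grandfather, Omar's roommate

*him* is a pronoun; Principle B requires it to be free in its binding domain — the clause headed by 'proved'.
— Jorge: possessor inside the object DP of the clause headed by 'annoyed'; is c-commanded by the pronoun; coreference would bind this R-expression — blocked (Principle C).
— Jorge's grandfather: object of the clause headed by 'annoyed'; is c-commanded by the pronoun; coreference would bind this R-expression — blocked (Principle C).
— Omar's roommate: subject of the matrix clause; c-commands the pronoun but lies outside its binding domain — allowed.

Omar's roommate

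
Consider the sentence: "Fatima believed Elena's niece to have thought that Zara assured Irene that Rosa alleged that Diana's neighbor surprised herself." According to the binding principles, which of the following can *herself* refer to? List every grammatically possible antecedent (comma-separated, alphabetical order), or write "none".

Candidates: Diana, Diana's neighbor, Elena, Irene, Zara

*herself* is a reflexive; Principle A requires it to be bound within its binding domain — the clause headed by 'surprised'.
— Diana: possessor inside the subject DP of the clause headed by 'surprised'; does not c-command the reflexive — cannot bind it (Principle A).
— Diana's neighbor: subject of the clause headed by 'surprised'; c-commands the reflexive within its binding domain — allowed (Principle A).
— Elena: possessor inside the subject DP of the clause headed by 'thought'; does not c-command the reflexive — cannot bind it (Principle A).
— Irene: object of the clause headed by 'assured'; c-commands the reflexive but lies outside its binding domain — cannot bind it (Principle A).
— Zara: subject of the clause headed by 'assured'; c-commands the reflexive but lies outside its binding domain — cannot bind it (Principle A).

Diana's neighbor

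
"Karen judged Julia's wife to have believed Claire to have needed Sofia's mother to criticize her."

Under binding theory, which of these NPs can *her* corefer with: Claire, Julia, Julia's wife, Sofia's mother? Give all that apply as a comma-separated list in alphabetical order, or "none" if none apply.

Claire, Julia, Julia's wife

*her* is a pronoun; Principle B requires it to be free in its binding domain — the clause headed by 'criticize'.
— Claire: subject of the clause headed by 'needed'; c-commands the pronoun but lies outside its binding domain — allowed.
— Julia: possessor inside the subject DP of the clause headed by 'believed'; does not c-command the pronoun — Principle B does not apply; allowed.
— Julia's wife: subject of the clause headed by 'believed'; c-commands the pronoun but lies outside its binding domain — allowed.
— Sofia's mother: subject of the clause headed by 'criticize'; c-commands the pronoun within its binding domain — blocked (Principle B).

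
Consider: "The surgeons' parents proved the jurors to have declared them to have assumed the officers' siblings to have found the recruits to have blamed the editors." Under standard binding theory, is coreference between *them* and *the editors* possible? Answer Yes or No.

No

*the editors* is an R-expression; Principle C requires it to be free (not bound by any c-commanding expression).
— them: subject of the clause headed by 'assumed'; the pronoun c-commands the R-expression — coreference blocked (Principle C).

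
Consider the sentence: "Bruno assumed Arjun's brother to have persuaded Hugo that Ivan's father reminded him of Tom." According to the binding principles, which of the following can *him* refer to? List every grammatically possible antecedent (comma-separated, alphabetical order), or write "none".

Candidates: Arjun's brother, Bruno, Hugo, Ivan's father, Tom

*him* is a pronoun; Principle B requires it to be free in its binding domain — the clause headed by 'reminded'.
— Arjun's brother: subject of the clause headed by 'persuaded'; c-commands the pronoun but lies outside its binding domain — allowed.
— Bruno: subject of the matrix clause; c-commands the pronoun but lies outside its binding domain — allowed.
— Hugo: object of the clause headed by 'persuaded'; c-commands the pronoun but lies outside its binding domain — allowed.
— Ivan's father: subject of the clause headed by 'reminded'; c-commands the pronoun within its binding domain — blocked (Principle B).
— Tom: second object of the clause headed by 'reminded'; is c-commanded by the pronoun; coreference would bind this R-expression — blocked (Principle C).

Arjun's brother, Bruno, Hugo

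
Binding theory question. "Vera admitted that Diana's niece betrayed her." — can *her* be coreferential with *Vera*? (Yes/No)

Yes

*her* is a pronoun; Principle B requires it to be free in its binding domain — the clause headed by 'betrayed'.
— Vera: subject of the matrix clause; c-commands the pronoun but lies outside its binding domain — allowed.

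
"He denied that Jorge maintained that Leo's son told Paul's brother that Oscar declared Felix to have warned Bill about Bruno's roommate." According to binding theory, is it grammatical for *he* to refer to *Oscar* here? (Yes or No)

*Oscar* is an R-expression; Principle C requires it to be free (not bound by any c-commanding expression).
— he: subject of the matrix clause; the pronoun c-commands the R-expression — coreference blocked (Principle C).

No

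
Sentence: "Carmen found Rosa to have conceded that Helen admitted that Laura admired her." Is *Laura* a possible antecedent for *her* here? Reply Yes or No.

*her* is a pronoun; Principle B requires it to be free in its binding domain — the clause headed by 'admired'.
— Laura: subject of the clause headed by 'admired'; c-commands the pronoun within its binding domain — blocked (Principle B).

No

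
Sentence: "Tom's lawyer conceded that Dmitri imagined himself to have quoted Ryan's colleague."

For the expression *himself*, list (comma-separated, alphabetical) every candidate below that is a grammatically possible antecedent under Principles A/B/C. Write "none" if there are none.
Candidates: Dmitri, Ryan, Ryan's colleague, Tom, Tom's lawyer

*himself* is a reflexive; Principle A requires it to be bound within its binding domain — the clause headed by 'imagined'.
— Dmitri: subject of the clause headed by 'imagined'; c-commands the reflexive within its binding domain — allowed (Principle A).
— Ryan: possessor inside the object DP of the clause headed by 'quoted'; does not c-command the reflexive — cannot bind it (Principle A).
— Ryan's colleague: object of the clause headed by 'quoted'; does not c-command the reflexive — cannot bind it (Principle A).
— Tom: possessor inside the subject DP of the matrix clause; does not c-command the reflexive — cannot bind it (Principle A).
— Tom's lawyer: subject of the matrix clause; c-commands the reflexive but lies outside its binding domain — cannot bind it (Principle A).

Dmitri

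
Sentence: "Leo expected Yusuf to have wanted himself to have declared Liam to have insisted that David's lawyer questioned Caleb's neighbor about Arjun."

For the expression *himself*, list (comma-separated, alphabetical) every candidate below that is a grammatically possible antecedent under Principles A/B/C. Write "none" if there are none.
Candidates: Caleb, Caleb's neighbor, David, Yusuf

Yusuf

*himself* is a reflexive; Principle A requires it to be bound within its binding domain — the clause headed by 'wanted'.
— Caleb: possessor inside the object DP of the clause headed by 'questioned'; does not c-command the reflexive — cannot bind it (Principle A).
— Caleb's neighbor: object of the clause headed by 'questioned'; does not c-command the reflexive — cannot bind it (Principle A).
— David: possessor inside the subject DP of the clause headed by 'questioned'; does not c-command the reflexive — cannot bind it (Principle A).
— Yusuf: subject of the clause headed by 'wanted'; c-commands the reflexive within its binding domain — allowed (Principle A).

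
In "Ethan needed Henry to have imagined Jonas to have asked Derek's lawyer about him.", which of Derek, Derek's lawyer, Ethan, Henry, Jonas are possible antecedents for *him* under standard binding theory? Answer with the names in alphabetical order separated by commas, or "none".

Derek, Ethan, Henry

*him* is a pronoun; Principle B requires it to be free in its binding domain — the clause headed by 'asked'.
— Derek: possessor inside the object DP of the clause headed by 'asked'; does not c-command the pronoun — Principle B does not apply; allowed.
— Derek's lawyer: object of the clause headed by 'asked'; c-commands the pronoun within its binding domain — blocked (Principle B).
— Ethan: subject of the matrix clause; c-commands the pronoun but lies outside its binding domain — allowed.
— Henry: subject of the clause headed by 'imagined'; c-commands the pronoun but lies outside its binding domain — allowed.
— Jonas: subject of the clause headed by 'asked'; c-commands the pronoun within its binding domain — blocked (Principle B).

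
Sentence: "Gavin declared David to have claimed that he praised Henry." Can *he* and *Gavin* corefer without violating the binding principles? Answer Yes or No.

*Gavin* is an R-expression; Principle C requires it to be free (not bound by any c-commanding expression).
— he: subject of the clause headed by 'praised'; the pronoun does not c-command the R-expression — coreference allowed.

Yes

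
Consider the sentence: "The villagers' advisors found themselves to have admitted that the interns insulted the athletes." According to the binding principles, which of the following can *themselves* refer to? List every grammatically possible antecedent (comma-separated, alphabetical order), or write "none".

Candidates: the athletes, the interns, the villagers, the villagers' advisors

the villagers' advisors

*themselves* is a reflexive; Principle A requires it to be bound within its binding domain — the matrix clause.
— the athletes: object of the clause headed by 'insulted'; does not c-command the reflexive — cannot bind it (Principle A).
— the interns: subject of the clause headed by 'insulted'; does not c-command the reflexive — cannot bind it (Principle A).
— the villagers: possessor inside the subject DP of the matrix clause; does not c-command the reflexive — cannot bind it (Principle A).
— the villagers' advisors: subject of the matrix clause; c-commands the reflexive within its binding domain — allowed (Principle A).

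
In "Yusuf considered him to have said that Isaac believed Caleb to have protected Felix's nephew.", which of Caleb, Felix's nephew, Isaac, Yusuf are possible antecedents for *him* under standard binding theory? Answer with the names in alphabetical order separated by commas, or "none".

*him* is a pronoun; Principle B requires it to be free in its binding domain — the matrix clause.
— Caleb: subject of the clause headed by 'protected'; is c-commanded by the pronoun; coreference would bind this R-expression — blocked (Principle C).
— Felix's nephew: object of the clause headed by 'protected'; is c-commanded by the pronoun; coreference would bind this R-expression — blocked (Principle C).
— Isaac: subject of the clause headed by 'believed'; is c-commanded by the pronoun; coreference would bind this R-expression — blocked (Principle C).
— Yusuf: subject of the matrix clause; c-commands the pronoun within its binding domain — blocked (Principle B).

none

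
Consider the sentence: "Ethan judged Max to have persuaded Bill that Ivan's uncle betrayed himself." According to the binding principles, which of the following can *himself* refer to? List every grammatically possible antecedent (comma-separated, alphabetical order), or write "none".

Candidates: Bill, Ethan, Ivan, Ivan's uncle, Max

*himself* is a reflexive; Principle A requires it to be bound within its binding domain — the clause headed by 'betrayed'.
— Bill: object of the clause headed by 'persuaded'; c-commands the reflexive but lies outside its binding domain — cannot bind it (Principle A).
— Ethan: subject of the matrix clause; c-commands the reflexive but lies outside its binding domain — cannot bind it (Principle A).
— Ivan: possessor inside the subject DP of the clause headed by 'betrayed'; does not c-command the reflexive — cannot bind it (Principle A).
— Ivan's uncle: subject of the clause headed by 'betrayed'; c-commands the reflexive within its binding domain — allowed (Principle A).
— Max: subject of the clause headed by 'persuaded'; c-commands the reflexive but lies outside its binding domain — cannot bind it (Principle A).

Ivan's uncle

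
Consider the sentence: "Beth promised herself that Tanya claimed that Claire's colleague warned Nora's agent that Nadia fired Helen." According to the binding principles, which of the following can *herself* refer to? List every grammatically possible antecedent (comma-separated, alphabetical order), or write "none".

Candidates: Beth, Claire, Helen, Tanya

Beth

*herself* is a reflexive; Principle A requires it to be bound within its binding domain — the matrix clause.
— Beth: subject of the matrix clause; c-commands the reflexive within its binding domain — allowed (Principle A).
— Claire: possessor inside the subject DP of the clause headed by 'warned'; does not c-command the reflexive — cannot bind it (Principle A).
— Helen: object of the clause headed by 'fired'; does not c-command the reflexive — cannot bind it (Principle A).
— Tanya: subject of the clause headed by 'claimed'; does not c-command the reflexive — cannot bind it (Principle A).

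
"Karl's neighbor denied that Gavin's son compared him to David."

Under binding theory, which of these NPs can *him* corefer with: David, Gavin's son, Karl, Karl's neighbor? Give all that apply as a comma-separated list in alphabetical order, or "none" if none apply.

*him* is a pronoun; Principle B requires it to be free in its binding domain — the clause headed by 'compared'.
— David: second object of the clause headed by 'compared'; is c-commanded by the pronoun; coreference would bind this R-expression — blocked (Principle C).
— Gavin's son: subject of the clause headed by 'compared'; c-commands the pronoun within its binding domain — blocked (Principle B).
— Karl: possessor inside the subject DP of the matrix clause; does not c-command the pronoun — Principle B does not apply; allowed.
— Karl's neighbor: subject of the matrix clause; c-commands the pronoun but lies outside its binding domain — allowed.

Karl, Karl's neighbor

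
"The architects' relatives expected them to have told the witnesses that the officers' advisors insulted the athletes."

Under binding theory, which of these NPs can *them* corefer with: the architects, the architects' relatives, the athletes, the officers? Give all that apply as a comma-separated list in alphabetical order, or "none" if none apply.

*them* is a pronoun; Principle B requires it to be free in its binding domain — the matrix clause.
— the architects: possessor inside the subject DP of the matrix clause; does not c-command the pronoun — Principle B does not apply; allowed.
— the architects' relatives: subject of the matrix clause; c-commands the pronoun within its binding domain — blocked (Principle B).
— the athletes: object of the clause headed by 'insulted'; is c-commanded by the pronoun; coreference would bind this R-expression — blocked (Principle C).
— the officers: possessor inside the subject DP of the clause headed by 'insulted'; is c-commanded by the pronoun; coreference would bind this R-expression — blocked (Principle C).

the architects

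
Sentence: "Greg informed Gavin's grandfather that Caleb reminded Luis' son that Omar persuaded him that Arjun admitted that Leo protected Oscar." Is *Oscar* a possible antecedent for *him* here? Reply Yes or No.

*him* is a pronoun; Principle B requires it to be free in its binding domain — the clause headed by 'persuaded'.
— Oscar: object of the clause headed by 'protected'; is c-commanded by the pronoun; coreference would bind this R-expression — blocked (Principle C).

No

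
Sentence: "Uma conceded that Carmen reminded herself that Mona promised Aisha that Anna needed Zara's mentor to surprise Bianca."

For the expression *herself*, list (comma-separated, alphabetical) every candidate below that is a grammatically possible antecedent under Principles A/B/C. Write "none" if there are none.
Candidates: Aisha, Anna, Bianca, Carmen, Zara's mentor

Carmen

*herself* is a reflexive; Principle A requires it to be bound within its binding domain — the clause headed by 'reminded'.
— Aisha: object of the clause headed by 'promised'; does not c-command the reflexive — cannot bind it (Principle A).
— Anna: subject of the clause headed by 'needed'; does not c-command the reflexive — cannot bind it (Principle A).
— Bianca: object of the clause headed by 'surprise'; does not c-command the reflexive — cannot bind it (Principle A).
— Carmen: subject of the clause headed by 'reminded'; c-commands the reflexive within its binding domain — allowed (Principle A).
— Zara's mentor: subject of the clause headed by 'surprise'; does not c-command the reflexive — cannot bind it (Principle A).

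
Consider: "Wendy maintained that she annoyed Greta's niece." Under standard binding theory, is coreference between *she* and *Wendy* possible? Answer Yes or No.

Yes

*Wendy* is an R-expression; Principle C requires it to be free (not bound by any c-commanding expression).
— she: subject of the clause headed by 'annoyed'; the pronoun does not c-command the R-expression — coreference allowed.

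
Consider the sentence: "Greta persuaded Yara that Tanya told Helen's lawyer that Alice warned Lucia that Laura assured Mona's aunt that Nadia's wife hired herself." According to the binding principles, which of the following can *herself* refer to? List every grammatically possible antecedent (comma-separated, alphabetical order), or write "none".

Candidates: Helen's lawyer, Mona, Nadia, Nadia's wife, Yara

Nadia's wife

*herself* is a reflexive; Principle A requires it to be bound within its binding domain — the clause headed by 'hired'.
— Helen's lawyer: object of the clause headed by 'told'; c-commands the reflexive but lies outside its binding domain — cannot bind it (Principle A).
— Mona: possessor inside the object DP of the clause headed by 'assured'; does not c-command the reflexive — cannot bind it (Principle A).
— Nadia: possessor inside the subject DP of the clause headed by 'hired'; does not c-command the reflexive — cannot bind it (Principle A).
— Nadia's wife: subject of the clause headed by 'hired'; c-commands the reflexive within its binding domain — allowed (Principle A).
— Yara: object of the matrix clause; c-commands the reflexive but lies outside its binding domain — cannot bind it (Principle A).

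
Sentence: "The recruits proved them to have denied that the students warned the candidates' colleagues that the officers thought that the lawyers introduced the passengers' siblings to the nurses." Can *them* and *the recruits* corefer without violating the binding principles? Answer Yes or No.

No

*the recruits* is an R-expression; Principle C requires it to be free (not bound by any c-commanding expression).
— them: subject of the clause headed by 'denied'; the R-expression locally c-commands the pronoun — coreference blocked (Principle B on the pronoun).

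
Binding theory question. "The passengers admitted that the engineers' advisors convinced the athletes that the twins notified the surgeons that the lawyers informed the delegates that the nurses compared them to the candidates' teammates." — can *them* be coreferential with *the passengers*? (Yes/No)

Yes

*them* is a pronoun; Principle B requires it to be free in its binding domain — the clause headed by 'compared'.
— the passengers: subject of the matrix clause; c-commands the pronoun but lies outside its binding domain — allowed.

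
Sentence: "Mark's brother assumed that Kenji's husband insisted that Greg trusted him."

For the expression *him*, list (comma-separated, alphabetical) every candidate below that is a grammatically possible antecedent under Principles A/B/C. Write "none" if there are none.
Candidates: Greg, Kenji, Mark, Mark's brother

Kenji, Mark, Mark's brother

*him* is a pronoun; Principle B requires it to be free in its binding domain — the clause headed by 'trusted'.
— Greg: subject of the clause headed by 'trusted'; c-commands the pronoun within its binding domain — blocked (Principle B).
— Kenji: possessor inside the subject DP of the clause headed by 'insisted'; does not c-command the pronoun — Principle B does not apply; allowed.
— Mark: possessor inside the subject DP of the matrix clause; does not c-command the pronoun — Principle B does not apply; allowed.
— Mark's brother: subject of the matrix clause; c-commands the pronoun but lies outside its binding domain — allowed.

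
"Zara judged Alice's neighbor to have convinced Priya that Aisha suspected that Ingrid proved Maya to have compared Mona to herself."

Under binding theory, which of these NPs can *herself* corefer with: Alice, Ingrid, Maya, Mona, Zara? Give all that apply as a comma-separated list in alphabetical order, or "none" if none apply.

*herself* is a reflexive; Principle A requires it to be bound within its binding domain — the clause headed by 'compared'.
— Alice: possessor inside the subject DP of the clause headed by 'convinced'; does not c-command the reflexive — cannot bind it (Principle A).
— Ingrid: subject of the clause headed by 'proved'; c-commands the reflexive but lies outside its binding domain — cannot bind it (Principle A).
— Maya: subject of the clause headed by 'compared'; c-commands the reflexive within its binding domain — allowed (Principle A).
— Mona: object of the clause headed by 'compared'; c-commands the reflexive within its binding domain — allowed (Principle A).
— Zara: subject of the matrix clause; c-commands the reflexive but lies outside its binding domain — cannot bind it (Principle A).

Maya, Mona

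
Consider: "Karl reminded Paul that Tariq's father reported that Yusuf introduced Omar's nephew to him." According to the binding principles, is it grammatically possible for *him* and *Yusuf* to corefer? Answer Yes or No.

No

*him* is a pronoun; Principle B requires it to be free in its binding domain — the clause headed by 'introduced'.
— Yusuf: subject of the clause headed by 'introduced'; c-commands the pronoun within its binding domain — blocked (Principle B).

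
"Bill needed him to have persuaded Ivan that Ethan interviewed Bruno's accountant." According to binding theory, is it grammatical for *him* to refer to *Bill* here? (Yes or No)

*Bill* is an R-expression; Principle C requires it to be free (not bound by any c-commanding expression).
— him: subject of the clause headed by 'persuaded'; the R-expression locally c-commands the pronoun — coreference blocked (Principle B on the pronoun).

No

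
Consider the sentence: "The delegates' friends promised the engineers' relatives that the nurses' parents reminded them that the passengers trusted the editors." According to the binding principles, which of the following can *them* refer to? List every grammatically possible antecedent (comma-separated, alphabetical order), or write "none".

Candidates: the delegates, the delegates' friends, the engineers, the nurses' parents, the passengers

*them* is a pronoun; Principle B requires it to be free in its binding domain — the clause headed by 'reminded'.
— the delegates: possessor inside the subject DP of the matrix clause; does not c-command the pronoun — Principle B does not apply; allowed.
— the delegates' friends: subject of the matrix clause; c-commands the pronoun but lies outside its binding domain — allowed.
— the engineers: possessor inside the object DP of the matrix clause; does not c-command the pronoun — Principle B does not apply; allowed.
— the nurses' parents: subject of the clause headed by 'reminded'; c-commands the pronoun within its binding domain — blocked (Principle B).
— the passengers: subject of the clause headed by 'trusted'; is c-commanded by the pronoun; coreference would bind this R-expression — blocked (Principle C).

the delegates, the delegates' friends, the engineers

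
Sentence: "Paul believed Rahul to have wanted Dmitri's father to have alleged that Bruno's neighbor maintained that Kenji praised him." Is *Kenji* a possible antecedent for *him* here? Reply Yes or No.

No

*him* is a pronoun; Principle B requires it to be free in its binding domain — the clause headed by 'praised'.
— Kenji: subject of the clause headed by 'praised'; c-commands the pronoun within its binding domain — blocked (Principle B).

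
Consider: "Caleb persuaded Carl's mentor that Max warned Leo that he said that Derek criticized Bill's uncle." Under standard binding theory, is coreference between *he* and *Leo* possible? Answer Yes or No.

*Leo* is an R-expression; Principle C requires it to be free (not bound by any c-commanding expression).
— he: subject of the clause headed by 'said'; the pronoun does not c-command the R-expression — coreference allowed.

Yes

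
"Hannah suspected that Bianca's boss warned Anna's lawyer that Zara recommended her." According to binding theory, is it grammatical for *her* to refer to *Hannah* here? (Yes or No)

*Hannah* is an R-expression; Principle C requires it to be free (not bound by any c-commanding expression).
— her: object of the clause headed by 'recommended'; the pronoun does not c-command the R-expression — coreference allowed.

Yes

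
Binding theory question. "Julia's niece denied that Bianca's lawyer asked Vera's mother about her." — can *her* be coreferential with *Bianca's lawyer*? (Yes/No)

No

*her* is a pronoun; Principle B requires it to be free in its binding domain — the clause headed by 'asked'.
— Bianca's lawyer: subject of the clause headed by 'asked'; c-commands the pronoun within its binding domain — blocked (Principle B).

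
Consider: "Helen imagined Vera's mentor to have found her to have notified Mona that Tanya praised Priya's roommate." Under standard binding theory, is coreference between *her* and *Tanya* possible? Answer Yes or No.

No

*Tanya* is an R-expression; Principle C requires it to be free (not bound by any c-commanding expression).
— her: subject of the clause headed by 'notified'; the pronoun c-commands the R-expression — coreference blocked (Principle C).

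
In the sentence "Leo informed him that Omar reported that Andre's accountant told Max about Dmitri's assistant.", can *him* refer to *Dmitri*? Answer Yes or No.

No

*him* is a pronoun; Principle B requires it to be free in its binding domain — the matrix clause.
— Dmitri: possessor inside the second object DP of the clause headed by 'told'; is c-commanded by the pronoun; coreference would bind this R-expression — blocked (Principle C).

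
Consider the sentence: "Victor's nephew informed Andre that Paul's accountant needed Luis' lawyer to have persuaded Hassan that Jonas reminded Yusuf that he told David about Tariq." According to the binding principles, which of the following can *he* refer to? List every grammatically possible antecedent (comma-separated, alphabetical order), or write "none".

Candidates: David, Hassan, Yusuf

Hassan, Yusuf

*he* is a pronoun; Principle B requires it to be free in its binding domain — the clause headed by 'told'.
— David: object of the clause headed by 'told'; is c-commanded by the pronoun; coreference would bind this R-expression — blocked (Principle C).
— Hassan: object of the clause headed by 'persuaded'; c-commands the pronoun but lies outside its binding domain — allowed.
— Yusuf: object of the clause headed by 'reminded'; c-commands the pronoun but lies outside its binding domain — allowed.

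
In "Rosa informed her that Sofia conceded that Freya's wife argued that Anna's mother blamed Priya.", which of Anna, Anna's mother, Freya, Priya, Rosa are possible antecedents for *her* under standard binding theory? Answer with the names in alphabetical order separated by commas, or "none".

*her* is a pronoun; Principle B requires it to be free in its binding domain — the matrix clause.
— Anna: possessor inside the subject DP of the clause headed by 'blamed'; is c-commanded by the pronoun; coreference would bind this R-expression — blocked (Principle C).
— Anna's mother: subject of the clause headed by 'blamed'; is c-commanded by the pronoun; coreference would bind this R-expression — blocked (Principle C).
— Freya: possessor inside the subject DP of the clause headed by 'argued'; is c-commanded by the pronoun; coreference would bind this R-expression — blocked (Principle C).
— Priya: object of the clause headed by 'blamed'; is c-commanded by the pronoun; coreference would bind this R-expression — blocked (Principle C).
— Rosa: subject of the matrix clause; c-commands the pronoun within its binding domain — blocked (Principle B).

none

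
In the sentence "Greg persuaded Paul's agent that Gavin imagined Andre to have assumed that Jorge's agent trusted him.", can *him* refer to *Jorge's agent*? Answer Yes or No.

No

*him* is a pronoun; Principle B requires it to be free in its binding domain — the clause headed by 'trusted'.
— Jorge's agent: subject of the clause headed by 'trusted'; c-commands the pronoun within its binding domain — blocked (Principle B).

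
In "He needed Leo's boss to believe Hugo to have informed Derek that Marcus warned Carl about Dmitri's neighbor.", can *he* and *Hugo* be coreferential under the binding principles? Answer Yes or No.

No

*Hugo* is an R-expression; Principle C requires it to be free (not bound by any c-commanding expression).
— he: subject of the matrix clause; the pronoun c-commands the R-expression — coreference blocked (Principle C).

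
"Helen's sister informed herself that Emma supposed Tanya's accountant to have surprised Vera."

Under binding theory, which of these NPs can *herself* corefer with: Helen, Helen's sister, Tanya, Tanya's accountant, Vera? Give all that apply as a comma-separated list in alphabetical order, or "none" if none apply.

Helen's sister

*herself* is a reflexive; Principle A requires it to be bound within its binding domain — the matrix clause.
— Helen: possessor inside the subject DP of the matrix clause; does not c-command the reflexive — cannot bind it (Principle A).
— Helen's sister: subject of the matrix clause; c-commands the reflexive within its binding domain — allowed (Principle A).
— Tanya: possessor inside the subject DP of the clause headed by 'surprised'; does not c-command the reflexive — cannot bind it (Principle A).
— Tanya's accountant: subject of the clause headed by 'surprised'; does not c-command the reflexive — cannot bind it (Principle A).
— Vera: object of the clause headed by 'surprised'; does not c-command the reflexive — cannot bind it (Principle A).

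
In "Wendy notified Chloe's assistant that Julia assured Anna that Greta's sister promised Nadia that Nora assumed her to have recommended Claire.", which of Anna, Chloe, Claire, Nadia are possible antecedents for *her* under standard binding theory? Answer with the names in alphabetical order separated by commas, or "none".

Anna, Chloe, Nadia

*her* is a pronoun; Principle B requires it to be free in its binding domain — the clause headed by 'assumed'.
— Anna: object of the clause headed by 'assured'; c-commands the pronoun but lies outside its binding domain — allowed.
— Chloe: possessor inside the object DP of the matrix clause; does not c-command the pronoun — Principle B does not apply; allowed.
— Claire: object of the clause headed by 'recommended'; is c-commanded by the pronoun; coreference would bind this R-expression — blocked (Principle C).
— Nadia: object of the clause headed by 'promised'; c-commands the pronoun but lies outside its binding domain — allowed.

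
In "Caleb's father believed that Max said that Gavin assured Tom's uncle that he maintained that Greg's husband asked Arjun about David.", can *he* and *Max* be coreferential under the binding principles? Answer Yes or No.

Yes

*Max* is an R-expression; Principle C requires it to be free (not bound by any c-commanding expression).
— he: subject of the clause headed by 'maintained'; the pronoun does not c-command the R-expression — coreference allowed.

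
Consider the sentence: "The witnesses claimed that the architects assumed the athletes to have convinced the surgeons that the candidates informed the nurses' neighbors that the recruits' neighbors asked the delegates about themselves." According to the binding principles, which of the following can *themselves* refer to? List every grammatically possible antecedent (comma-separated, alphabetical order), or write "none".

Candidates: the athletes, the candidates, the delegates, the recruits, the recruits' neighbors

*themselves* is a reflexive; Principle A requires it to be bound within its binding domain — the clause headed by 'asked'.
— the athletes: subject of the clause headed by 'convinced'; c-commands the reflexive but lies outside its binding domain — cannot bind it (Principle A).
— the candidates: subject of the clause headed by 'informed'; c-commands the reflexive but lies outside its binding domain — cannot bind it (Principle A).
— the delegates: object of the clause headed by 'asked'; c-commands the reflexive within its binding domain — allowed (Principle A).
— the recruits: possessor inside the subject DP of the clause headed by 'asked'; does not c-command the reflexive — cannot bind it (Principle A).
— the recruits' neighbors: subject of the clause headed by 'asked'; c-commands the reflexive within its binding domain — allowed (Principle A).

the delegates, the recruits' neighbors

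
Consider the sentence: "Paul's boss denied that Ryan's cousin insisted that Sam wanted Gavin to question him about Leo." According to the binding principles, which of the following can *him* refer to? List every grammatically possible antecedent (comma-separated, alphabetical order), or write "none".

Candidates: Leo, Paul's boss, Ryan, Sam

Paul's boss, Ryan, Sam

*him* is a pronoun; Principle B requires it to be free in its binding domain — the clause headed by 'question'.
— Leo: second object of the clause headed by 'question'; is c-commanded by the pronoun; coreference would bind this R-expression — blocked (Principle C).
— Paul's boss: subject of the matrix clause; c-commands the pronoun but lies outside its binding domain — allowed.
— Ryan: possessor inside the subject DP of the clause headed by 'insisted'; does not c-command the pronoun — Principle B does not apply; allowed.
— Sam: subject of the clause headed by 'wanted'; c-commands the pronoun but lies outside its binding domain — allowed.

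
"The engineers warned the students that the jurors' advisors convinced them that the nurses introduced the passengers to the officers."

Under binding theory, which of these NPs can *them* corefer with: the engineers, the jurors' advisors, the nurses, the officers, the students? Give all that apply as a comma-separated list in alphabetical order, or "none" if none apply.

*them* is a pronoun; Principle B requires it to be free in its binding domain — the clause headed by 'convinced'.
— the engineers: subject of the matrix clause; c-commands the pronoun but lies outside its binding domain — allowed.
— the jurors' advisors: subject of the clause headed by 'convinced'; c-commands the pronoun within its binding domain — blocked (Principle B).
— the nurses: subject of the clause headed by 'introduced'; is c-commanded by the pronoun; coreference would bind this R-expression — blocked (Principle C).
— the officers: second object of the clause headed by 'introduced'; is c-commanded by the pronoun; coreference would bind this R-expression — blocked (Principle C).
— the students: object of the matrix clause; c-commands the pronoun but lies outside its binding domain — allowed.

the engineers, the students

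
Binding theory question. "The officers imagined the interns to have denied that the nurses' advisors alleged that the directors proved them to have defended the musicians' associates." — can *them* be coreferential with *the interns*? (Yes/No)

Yes

*them* is a pronoun; Principle B requires it to be free in its binding domain — the clause headed by 'proved'.
— the interns: subject of the clause headed by 'denied'; c-commands the pronoun but lies outside its binding domain — allowed.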